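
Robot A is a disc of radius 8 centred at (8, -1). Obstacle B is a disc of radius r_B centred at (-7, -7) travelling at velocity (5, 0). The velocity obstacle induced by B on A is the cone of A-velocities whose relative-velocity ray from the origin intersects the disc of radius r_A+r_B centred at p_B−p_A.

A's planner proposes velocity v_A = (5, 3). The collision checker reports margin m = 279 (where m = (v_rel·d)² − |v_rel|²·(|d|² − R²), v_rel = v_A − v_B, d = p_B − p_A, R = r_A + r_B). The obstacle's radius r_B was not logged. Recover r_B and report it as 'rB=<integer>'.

m = 279
d = (-15, -6);  v_rel = (0, 3),  |v_rel|² = 9
v_rel×d = (0)·(-6) − (3)·(-15) = 45
since m = R²·9 − 45²:  R² = (2025 + 279) / 9 = 256
R = √256 = 16  ⇒  r_B = 16 − 8 = 8

rB=8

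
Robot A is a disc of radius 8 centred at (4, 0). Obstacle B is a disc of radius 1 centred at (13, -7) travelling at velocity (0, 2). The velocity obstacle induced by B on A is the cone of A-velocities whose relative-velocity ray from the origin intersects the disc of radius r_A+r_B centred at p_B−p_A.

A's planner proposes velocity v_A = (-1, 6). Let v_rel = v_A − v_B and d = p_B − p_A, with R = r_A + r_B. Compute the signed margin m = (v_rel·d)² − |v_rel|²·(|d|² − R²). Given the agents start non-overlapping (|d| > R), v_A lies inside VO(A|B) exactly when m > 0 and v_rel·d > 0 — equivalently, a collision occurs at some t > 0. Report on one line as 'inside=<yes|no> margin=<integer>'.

d = (9, -7),  |d|² = 130;  R = 8+1 = 9,  c = 130−9² = 49
v_rel = (-1, 4),  |v_rel|² = 17;  v_rel·d = (-1)·(9) + (4)·(-7) = -37
17·t² + 74·t + 49 = 0  ⇒  m = (-37)² − 17·49 = 536
m = 536 > 0,  v_rel·d = -37 < 0  ⇒  outside

inside=no margin=536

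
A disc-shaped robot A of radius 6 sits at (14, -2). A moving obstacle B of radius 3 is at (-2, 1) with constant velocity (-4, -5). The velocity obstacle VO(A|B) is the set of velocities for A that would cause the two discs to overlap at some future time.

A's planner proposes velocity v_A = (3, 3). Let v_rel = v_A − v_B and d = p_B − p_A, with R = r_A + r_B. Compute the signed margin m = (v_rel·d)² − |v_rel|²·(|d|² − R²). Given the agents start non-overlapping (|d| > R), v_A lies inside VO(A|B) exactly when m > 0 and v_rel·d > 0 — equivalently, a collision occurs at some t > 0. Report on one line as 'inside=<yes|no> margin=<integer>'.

d = (-16, 3),  |d|² = 265;  R = 6+3 = 9,  c = 265−9² = 184
v_rel = (7, 8),  |v_rel|² = 113;  v_rel·d = (7)·(-16) + (8)·(3) = -88
113·t² + 176·t + 184 = 0  ⇒  m = (-88)² − 113·184 = -13048
m = -13048 < 0,  v_rel·d = -88 < 0  ⇒  outside

inside=no margin=-13048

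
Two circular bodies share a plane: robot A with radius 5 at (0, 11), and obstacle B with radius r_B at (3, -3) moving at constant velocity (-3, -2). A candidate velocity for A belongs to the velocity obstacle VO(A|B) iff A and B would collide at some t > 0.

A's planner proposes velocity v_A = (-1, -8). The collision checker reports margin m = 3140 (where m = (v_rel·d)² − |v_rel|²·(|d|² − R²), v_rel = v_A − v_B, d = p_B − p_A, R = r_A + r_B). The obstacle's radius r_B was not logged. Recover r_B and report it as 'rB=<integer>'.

m = 3140
d = (3, -14);  v_rel = (2, -6),  |v_rel|² = 40
v_rel×d = (2)·(-14) − (-6)·(3) = -10
since m = R²·40 − (-10)²:  R² = (100 + 3140) / 40 = 81
R = √81 = 9  ⇒  r_B = 9 − 5 = 4

rB=4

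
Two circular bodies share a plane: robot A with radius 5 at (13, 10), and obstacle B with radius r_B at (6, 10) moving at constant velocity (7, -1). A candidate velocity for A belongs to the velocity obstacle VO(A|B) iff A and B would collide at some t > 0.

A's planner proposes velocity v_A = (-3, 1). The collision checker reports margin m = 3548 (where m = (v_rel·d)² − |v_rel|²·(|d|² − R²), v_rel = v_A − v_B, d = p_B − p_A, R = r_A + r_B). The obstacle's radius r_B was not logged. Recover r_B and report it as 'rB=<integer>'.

m = 3548
d = (-7, 0);  v_rel = (-10, 2),  |v_rel|² = 104
v_rel×d = (-10)·(0) − (2)·(-7) = 14
since m = R²·104 − 14²:  R² = (196 + 3548) / 104 = 36
R = √36 = 6  ⇒  r_B = 6 − 5 = 1

rB=1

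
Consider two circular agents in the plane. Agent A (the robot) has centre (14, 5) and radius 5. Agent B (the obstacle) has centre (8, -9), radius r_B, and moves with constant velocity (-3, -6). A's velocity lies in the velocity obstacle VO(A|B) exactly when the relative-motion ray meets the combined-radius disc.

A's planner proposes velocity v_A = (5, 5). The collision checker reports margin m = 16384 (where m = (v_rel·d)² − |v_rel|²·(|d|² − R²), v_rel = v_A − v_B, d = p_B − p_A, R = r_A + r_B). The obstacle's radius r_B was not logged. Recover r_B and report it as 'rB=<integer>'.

m = 16384
d = (-6, -14);  v_rel = (8, 11),  |v_rel|² = 185
v_rel×d = (8)·(-14) − (11)·(-6) = -46
since m = R²·185 − (-46)²:  R² = (2116 + 16384) / 185 = 100
R = √100 = 10  ⇒  r_B = 10 − 5 = 5

rB=5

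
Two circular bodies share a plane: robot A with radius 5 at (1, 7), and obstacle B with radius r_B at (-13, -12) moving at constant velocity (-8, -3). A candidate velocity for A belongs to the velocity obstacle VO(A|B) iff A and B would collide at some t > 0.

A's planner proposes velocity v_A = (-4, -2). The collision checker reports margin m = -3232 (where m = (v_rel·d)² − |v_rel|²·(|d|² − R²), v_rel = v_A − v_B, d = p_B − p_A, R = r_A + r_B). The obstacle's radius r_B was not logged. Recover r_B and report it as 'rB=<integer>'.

m = -3232
d = (-14, -19);  v_rel = (4, 1),  |v_rel|² = 17
v_rel×d = (4)·(-19) − (1)·(-14) = -62
since m = R²·17 − (-62)²:  R² = (3844 + -3232) / 17 = 36
R = √36 = 6  ⇒  r_B = 6 − 5 = 1

rB=1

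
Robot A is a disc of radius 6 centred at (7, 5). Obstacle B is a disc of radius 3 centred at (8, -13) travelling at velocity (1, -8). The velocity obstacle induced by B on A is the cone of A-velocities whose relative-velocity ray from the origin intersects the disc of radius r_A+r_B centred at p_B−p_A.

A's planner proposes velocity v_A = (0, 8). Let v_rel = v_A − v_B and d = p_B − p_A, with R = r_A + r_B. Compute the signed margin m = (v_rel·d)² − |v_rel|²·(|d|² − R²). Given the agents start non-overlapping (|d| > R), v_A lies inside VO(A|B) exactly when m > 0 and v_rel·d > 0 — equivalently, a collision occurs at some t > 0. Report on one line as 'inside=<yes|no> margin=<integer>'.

d = (1, -18),  |d|² = 325;  R = 6+3 = 9,  c = 325−9² = 244
v_rel = (-1, 16),  |v_rel|² = 257;  v_rel·d = (-1)·(1) + (16)·(-18) = -289
257·t² + 578·t + 244 = 0  ⇒  m = (-289)² − 257·244 = 20813
m = 20813 > 0,  v_rel·d = -289 < 0  ⇒  outside

inside=no margin=20813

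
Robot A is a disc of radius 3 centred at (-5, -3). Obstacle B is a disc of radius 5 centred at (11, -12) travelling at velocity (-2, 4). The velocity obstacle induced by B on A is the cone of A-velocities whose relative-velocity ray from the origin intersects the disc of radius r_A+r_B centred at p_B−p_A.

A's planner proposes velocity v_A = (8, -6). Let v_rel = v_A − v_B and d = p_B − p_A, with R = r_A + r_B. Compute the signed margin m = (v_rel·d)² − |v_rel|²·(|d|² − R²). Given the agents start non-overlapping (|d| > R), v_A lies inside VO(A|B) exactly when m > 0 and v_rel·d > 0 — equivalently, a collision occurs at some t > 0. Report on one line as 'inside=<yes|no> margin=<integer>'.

d = (16, -9),  |d|² = 337;  R = 3+5 = 8,  c = 337−8² = 273
v_rel = (10, -10),  |v_rel|² = 200;  v_rel·d = (10)·(16) + (-10)·(-9) = 250
200·t² − 500·t + 273 = 0  ⇒  m = 250² − 200·273 = 7900
m = 7900 > 0,  v_rel·d = 250 > 0  ⇒  inside

inside=yes margin=7900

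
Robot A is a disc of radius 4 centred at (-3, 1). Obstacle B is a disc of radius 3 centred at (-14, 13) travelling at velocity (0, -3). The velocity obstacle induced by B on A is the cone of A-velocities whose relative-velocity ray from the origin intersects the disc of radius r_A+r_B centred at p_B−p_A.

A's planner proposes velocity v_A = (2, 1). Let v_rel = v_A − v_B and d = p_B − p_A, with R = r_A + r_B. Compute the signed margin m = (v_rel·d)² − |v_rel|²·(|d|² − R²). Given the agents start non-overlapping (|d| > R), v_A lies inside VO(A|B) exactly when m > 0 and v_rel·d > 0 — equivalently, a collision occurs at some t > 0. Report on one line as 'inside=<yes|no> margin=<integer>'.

d = (-11, 12),  |d|² = 265;  R = 4+3 = 7,  c = 265−7² = 216
v_rel = (2, 4),  |v_rel|² = 20;  v_rel·d = (2)·(-11) + (4)·(12) = 26
20·t² − 52·t + 216 = 0  ⇒  m = 26² − 20·216 = -3644
m = -3644 < 0,  v_rel·d = 26 > 0  ⇒  outside

inside=no margin=-3644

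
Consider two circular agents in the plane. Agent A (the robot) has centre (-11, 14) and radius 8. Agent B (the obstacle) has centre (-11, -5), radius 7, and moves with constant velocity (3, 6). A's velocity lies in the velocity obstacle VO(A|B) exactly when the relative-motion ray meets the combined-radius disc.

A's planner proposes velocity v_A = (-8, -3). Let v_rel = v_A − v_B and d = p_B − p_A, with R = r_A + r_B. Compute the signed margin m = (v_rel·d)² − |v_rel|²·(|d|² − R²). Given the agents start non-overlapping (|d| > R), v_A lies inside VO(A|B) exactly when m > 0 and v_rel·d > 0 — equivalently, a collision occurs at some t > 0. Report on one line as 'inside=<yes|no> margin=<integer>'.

d = (0, -19),  |d|² = 361;  R = 8+7 = 15,  c = 361−15² = 136
v_rel = (-11, -9),  |v_rel|² = 202;  v_rel·d = (-11)·(0) + (-9)·(-19) = 171
202·t² − 342·t + 136 = 0  ⇒  m = 171² − 202·136 = 1769
m = 1769 > 0,  v_rel·d = 171 > 0  ⇒  inside

inside=yes margin=1769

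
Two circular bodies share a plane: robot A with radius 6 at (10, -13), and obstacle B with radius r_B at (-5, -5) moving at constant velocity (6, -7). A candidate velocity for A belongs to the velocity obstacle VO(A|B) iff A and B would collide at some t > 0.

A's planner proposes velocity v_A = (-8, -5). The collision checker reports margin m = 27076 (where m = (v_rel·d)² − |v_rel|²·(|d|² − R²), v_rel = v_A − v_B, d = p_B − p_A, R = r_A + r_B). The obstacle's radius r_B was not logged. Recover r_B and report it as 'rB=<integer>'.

m = 27076
d = (-15, 8);  v_rel = (-14, 2),  |v_rel|² = 200
v_rel×d = (-14)·(8) − (2)·(-15) = -82
since m = R²·200 − (-82)²:  R² = (6724 + 27076) / 200 = 169
R = √169 = 13  ⇒  r_B = 13 − 6 = 7

rB=7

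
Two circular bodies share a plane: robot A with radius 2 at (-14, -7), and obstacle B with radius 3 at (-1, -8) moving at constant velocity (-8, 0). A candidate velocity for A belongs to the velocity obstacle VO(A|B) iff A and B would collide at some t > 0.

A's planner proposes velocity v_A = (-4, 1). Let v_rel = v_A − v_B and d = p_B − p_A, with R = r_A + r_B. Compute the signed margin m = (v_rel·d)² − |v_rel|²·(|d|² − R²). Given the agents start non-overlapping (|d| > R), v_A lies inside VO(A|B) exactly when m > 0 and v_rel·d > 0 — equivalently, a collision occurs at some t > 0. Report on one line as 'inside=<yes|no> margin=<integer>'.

d = (13, -1),  |d|² = 170;  R = 2+3 = 5,  c = 170−5² = 145
v_rel = (4, 1),  |v_rel|² = 17;  v_rel·d = (4)·(13) + (1)·(-1) = 51
17·t² − 102·t + 145 = 0  ⇒  m = 51² − 17·145 = 136
m = 136 > 0,  v_rel·d = 51 > 0  ⇒  inside

inside=yes margin=136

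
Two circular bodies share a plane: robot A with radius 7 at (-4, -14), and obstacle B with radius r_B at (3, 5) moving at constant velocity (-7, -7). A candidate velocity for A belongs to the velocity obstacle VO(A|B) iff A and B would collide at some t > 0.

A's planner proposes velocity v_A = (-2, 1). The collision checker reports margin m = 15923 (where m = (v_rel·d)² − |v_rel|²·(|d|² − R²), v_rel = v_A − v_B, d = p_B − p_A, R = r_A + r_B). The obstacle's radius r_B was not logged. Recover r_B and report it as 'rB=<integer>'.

m = 15923
d = (7, 19);  v_rel = (5, 8),  |v_rel|² = 89
v_rel×d = (5)·(19) − (8)·(7) = 39
since m = R²·89 − 39²:  R² = (1521 + 15923) / 89 = 196
R = √196 = 14  ⇒  r_B = 14 − 7 = 7

rB=7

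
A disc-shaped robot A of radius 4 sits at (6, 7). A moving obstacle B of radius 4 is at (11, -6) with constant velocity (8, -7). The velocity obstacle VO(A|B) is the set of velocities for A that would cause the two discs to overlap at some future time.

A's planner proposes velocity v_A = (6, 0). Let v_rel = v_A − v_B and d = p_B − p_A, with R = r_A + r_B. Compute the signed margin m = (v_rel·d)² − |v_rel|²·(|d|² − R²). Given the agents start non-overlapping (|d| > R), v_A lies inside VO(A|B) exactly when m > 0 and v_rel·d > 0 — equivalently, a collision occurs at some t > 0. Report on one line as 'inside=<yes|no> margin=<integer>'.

d = (5, -13),  |d|² = 194;  R = 4+4 = 8,  c = 194−8² = 130
v_rel = (-2, 7),  |v_rel|² = 53;  v_rel·d = (-2)·(5) + (7)·(-13) = -101
53·t² + 202·t + 130 = 0  ⇒  m = (-101)² − 53·130 = 3311
m = 3311 > 0,  v_rel·d = -101 < 0  ⇒  outside

inside=no margin=3311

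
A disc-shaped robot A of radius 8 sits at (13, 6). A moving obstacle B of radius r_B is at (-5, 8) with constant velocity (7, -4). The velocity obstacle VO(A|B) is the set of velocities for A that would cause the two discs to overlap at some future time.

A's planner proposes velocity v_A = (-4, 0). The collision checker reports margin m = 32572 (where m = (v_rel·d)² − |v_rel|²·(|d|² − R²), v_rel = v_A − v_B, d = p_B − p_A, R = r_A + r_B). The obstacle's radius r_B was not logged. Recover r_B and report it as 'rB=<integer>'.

m = 32572
d = (-18, 2);  v_rel = (-11, 4),  |v_rel|² = 137
v_rel×d = (-11)·(2) − (4)·(-18) = 50
since m = R²·137 − 50²:  R² = (2500 + 32572) / 137 = 256
R = √256 = 16  ⇒  r_B = 16 − 8 = 8

rB=8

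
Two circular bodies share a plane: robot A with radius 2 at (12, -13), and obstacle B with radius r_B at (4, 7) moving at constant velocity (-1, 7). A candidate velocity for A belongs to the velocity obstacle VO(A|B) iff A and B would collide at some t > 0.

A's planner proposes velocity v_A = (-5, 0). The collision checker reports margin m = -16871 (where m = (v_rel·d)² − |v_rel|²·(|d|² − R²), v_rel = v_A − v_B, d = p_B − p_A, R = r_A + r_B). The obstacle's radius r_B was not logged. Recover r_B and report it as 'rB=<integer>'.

m = -16871
d = (-8, 20);  v_rel = (-4, -7),  |v_rel|² = 65
v_rel×d = (-4)·(20) − (-7)·(-8) = -136
since m = R²·65 − (-136)²:  R² = (18496 + -16871) / 65 = 25
R = √25 = 5  ⇒  r_B = 5 − 2 = 3

rB=3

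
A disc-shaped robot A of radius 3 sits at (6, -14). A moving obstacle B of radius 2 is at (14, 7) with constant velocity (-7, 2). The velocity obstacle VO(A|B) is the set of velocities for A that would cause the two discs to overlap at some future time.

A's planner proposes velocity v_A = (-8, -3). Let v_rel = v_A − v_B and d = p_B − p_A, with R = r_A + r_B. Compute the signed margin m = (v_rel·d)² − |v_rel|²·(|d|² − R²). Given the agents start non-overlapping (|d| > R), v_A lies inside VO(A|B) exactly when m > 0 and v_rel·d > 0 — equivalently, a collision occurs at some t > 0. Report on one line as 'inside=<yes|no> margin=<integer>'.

d = (8, 21),  |d|² = 505;  R = 3+2 = 5,  c = 505−5² = 480
v_rel = (-1, -5),  |v_rel|² = 26;  v_rel·d = (-1)·(8) + (-5)·(21) = -113
26·t² + 226·t + 480 = 0  ⇒  m = (-113)² − 26·480 = 289
m = 289 > 0,  v_rel·d = -113 < 0  ⇒  outside

inside=no margin=289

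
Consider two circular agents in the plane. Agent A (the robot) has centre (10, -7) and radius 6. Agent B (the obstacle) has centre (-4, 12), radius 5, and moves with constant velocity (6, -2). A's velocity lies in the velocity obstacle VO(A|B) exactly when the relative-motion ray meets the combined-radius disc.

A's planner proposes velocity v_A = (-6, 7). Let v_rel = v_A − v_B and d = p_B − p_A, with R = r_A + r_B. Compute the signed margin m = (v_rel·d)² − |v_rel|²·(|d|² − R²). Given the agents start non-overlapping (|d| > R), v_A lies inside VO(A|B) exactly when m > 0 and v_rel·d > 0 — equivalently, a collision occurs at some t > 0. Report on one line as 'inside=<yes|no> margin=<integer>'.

d = (-14, 19),  |d|² = 557;  R = 6+5 = 11,  c = 557−11² = 436
v_rel = (-12, 9),  |v_rel|² = 225;  v_rel·d = (-12)·(-14) + (9)·(19) = 339
225·t² − 678·t + 436 = 0  ⇒  m = 339² − 225·436 = 16821
m = 16821 > 0,  v_rel·d = 339 > 0  ⇒  inside

inside=yes margin=16821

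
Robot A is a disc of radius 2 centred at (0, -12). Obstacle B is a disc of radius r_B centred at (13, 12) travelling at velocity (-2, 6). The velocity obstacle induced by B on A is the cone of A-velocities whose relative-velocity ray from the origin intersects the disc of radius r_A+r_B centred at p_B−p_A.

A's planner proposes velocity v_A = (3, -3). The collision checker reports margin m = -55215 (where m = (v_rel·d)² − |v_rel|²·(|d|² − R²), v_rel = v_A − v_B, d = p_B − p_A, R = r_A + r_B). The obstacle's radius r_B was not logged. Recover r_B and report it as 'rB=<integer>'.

m = -55215
d = (13, 24);  v_rel = (5, -9),  |v_rel|² = 106
v_rel×d = (5)·(24) − (-9)·(13) = 237
since m = R²·106 − 237²:  R² = (56169 + -55215) / 106 = 9
R = √9 = 3  ⇒  r_B = 3 − 2 = 1

rB=1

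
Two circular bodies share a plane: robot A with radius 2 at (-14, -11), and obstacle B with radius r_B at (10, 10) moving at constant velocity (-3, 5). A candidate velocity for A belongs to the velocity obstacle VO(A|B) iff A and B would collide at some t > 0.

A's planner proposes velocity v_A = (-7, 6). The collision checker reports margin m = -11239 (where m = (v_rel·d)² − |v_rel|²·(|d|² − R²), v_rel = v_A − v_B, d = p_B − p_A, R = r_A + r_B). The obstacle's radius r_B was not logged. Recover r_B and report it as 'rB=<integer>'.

m = -11239
d = (24, 21);  v_rel = (-4, 1),  |v_rel|² = 17
v_rel×d = (-4)·(21) − (1)·(24) = -108
since m = R²·17 − (-108)²:  R² = (11664 + -11239) / 17 = 25
R = √25 = 5  ⇒  r_B = 5 − 2 = 3

rB=3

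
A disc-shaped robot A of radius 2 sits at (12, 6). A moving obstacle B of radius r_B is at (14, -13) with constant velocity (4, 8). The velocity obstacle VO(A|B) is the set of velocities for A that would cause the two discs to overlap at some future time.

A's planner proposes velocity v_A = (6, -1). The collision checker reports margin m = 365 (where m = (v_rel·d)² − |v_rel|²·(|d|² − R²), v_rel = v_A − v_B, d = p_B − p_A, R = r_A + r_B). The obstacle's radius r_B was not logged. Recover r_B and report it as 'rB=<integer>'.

m = 365
d = (2, -19);  v_rel = (2, -9),  |v_rel|² = 85
v_rel×d = (2)·(-19) − (-9)·(2) = -20
since m = R²·85 − (-20)²:  R² = (400 + 365) / 85 = 9
R = √9 = 3  ⇒  r_B = 3 − 2 = 1

rB=1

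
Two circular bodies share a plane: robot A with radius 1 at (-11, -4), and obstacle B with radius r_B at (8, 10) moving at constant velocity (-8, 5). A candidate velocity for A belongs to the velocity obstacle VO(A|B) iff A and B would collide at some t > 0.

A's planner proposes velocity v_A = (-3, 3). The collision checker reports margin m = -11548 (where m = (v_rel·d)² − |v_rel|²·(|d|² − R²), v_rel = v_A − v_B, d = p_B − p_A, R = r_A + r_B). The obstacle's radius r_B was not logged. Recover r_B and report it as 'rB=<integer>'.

m = -11548
d = (19, 14);  v_rel = (5, -2),  |v_rel|² = 29
v_rel×d = (5)·(14) − (-2)·(19) = 108
since m = R²·29 − 108²:  R² = (11664 + -11548) / 29 = 4
R = √4 = 2  ⇒  r_B = 2 − 1 = 1

rB=1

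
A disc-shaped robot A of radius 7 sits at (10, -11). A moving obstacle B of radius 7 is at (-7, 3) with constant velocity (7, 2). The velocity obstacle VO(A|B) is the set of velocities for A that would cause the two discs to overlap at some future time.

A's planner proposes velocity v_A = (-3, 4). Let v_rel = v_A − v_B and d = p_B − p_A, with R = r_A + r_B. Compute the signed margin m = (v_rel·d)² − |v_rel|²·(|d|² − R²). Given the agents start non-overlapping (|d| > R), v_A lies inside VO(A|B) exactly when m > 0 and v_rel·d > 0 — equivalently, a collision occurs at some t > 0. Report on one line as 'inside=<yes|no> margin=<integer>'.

d = (-17, 14),  |d|² = 485;  R = 7+7 = 14,  c = 485−14² = 289
v_rel = (-10, 2),  |v_rel|² = 104;  v_rel·d = (-10)·(-17) + (2)·(14) = 198
104·t² − 396·t + 289 = 0  ⇒  m = 198² − 104·289 = 9148
m = 9148 > 0,  v_rel·d = 198 > 0  ⇒  inside

inside=yes margin=9148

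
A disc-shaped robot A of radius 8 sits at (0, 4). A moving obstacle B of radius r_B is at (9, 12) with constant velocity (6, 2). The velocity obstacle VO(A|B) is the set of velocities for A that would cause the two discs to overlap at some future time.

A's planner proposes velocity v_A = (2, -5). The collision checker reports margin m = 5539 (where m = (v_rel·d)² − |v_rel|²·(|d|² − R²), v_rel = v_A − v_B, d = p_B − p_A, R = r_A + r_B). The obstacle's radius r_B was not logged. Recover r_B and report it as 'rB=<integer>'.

m = 5539
d = (9, 8);  v_rel = (-4, -7),  |v_rel|² = 65
v_rel×d = (-4)·(8) − (-7)·(9) = 31
since m = R²·65 − 31²:  R² = (961 + 5539) / 65 = 100
R = √100 = 10  ⇒  r_B = 10 − 8 = 2

rB=2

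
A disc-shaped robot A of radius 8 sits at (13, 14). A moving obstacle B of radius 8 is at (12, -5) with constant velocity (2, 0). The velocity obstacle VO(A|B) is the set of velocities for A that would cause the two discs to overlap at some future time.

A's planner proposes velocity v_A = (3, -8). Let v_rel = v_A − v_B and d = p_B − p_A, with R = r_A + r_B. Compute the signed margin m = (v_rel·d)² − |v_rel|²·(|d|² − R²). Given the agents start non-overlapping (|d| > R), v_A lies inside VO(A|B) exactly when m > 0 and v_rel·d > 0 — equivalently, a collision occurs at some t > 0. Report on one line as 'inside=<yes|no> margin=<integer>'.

d = (-1, -19),  |d|² = 362;  R = 8+8 = 16,  c = 362−16² = 106
v_rel = (1, -8),  |v_rel|² = 65;  v_rel·d = (1)·(-1) + (-8)·(-19) = 151
65·t² − 302·t + 106 = 0  ⇒  m = 151² − 65·106 = 15911
m = 15911 > 0,  v_rel·d = 151 > 0  ⇒  inside

inside=yes margin=15911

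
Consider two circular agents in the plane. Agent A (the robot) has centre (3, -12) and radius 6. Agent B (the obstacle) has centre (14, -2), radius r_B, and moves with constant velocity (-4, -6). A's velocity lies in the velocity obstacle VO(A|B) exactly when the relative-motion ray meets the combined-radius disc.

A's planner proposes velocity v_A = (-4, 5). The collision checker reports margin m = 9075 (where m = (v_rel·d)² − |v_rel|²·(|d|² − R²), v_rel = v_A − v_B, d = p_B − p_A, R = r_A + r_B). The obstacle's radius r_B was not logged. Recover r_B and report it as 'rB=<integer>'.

m = 9075
d = (11, 10);  v_rel = (0, 11),  |v_rel|² = 121
v_rel×d = (0)·(10) − (11)·(11) = -121
since m = R²·121 − (-121)²:  R² = (14641 + 9075) / 121 = 196
R = √196 = 14  ⇒  r_B = 14 − 6 = 8

rB=8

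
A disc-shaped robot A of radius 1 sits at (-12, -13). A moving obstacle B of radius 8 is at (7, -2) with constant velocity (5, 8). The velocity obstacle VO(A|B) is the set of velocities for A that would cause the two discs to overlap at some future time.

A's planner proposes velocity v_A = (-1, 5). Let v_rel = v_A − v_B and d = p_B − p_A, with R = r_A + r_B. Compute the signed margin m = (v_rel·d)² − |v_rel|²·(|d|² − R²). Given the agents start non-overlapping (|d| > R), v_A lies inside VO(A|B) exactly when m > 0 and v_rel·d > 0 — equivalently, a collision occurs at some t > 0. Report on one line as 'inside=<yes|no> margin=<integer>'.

d = (19, 11),  |d|² = 482;  R = 1+8 = 9,  c = 482−9² = 401
v_rel = (-6, -3),  |v_rel|² = 45;  v_rel·d = (-6)·(19) + (-3)·(11) = -147
45·t² + 294·t + 401 = 0  ⇒  m = (-147)² − 45·401 = 3564
m = 3564 > 0,  v_rel·d = -147 < 0  ⇒  outside

inside=no margin=3564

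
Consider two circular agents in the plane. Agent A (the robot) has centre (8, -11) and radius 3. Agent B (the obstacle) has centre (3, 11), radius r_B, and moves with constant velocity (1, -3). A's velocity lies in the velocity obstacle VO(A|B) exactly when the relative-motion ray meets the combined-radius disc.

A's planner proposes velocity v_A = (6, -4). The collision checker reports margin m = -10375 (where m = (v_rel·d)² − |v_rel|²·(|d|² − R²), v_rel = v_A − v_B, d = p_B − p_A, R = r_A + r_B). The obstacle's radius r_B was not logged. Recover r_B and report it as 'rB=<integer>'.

m = -10375
d = (-5, 22);  v_rel = (5, -1),  |v_rel|² = 26
v_rel×d = (5)·(22) − (-1)·(-5) = 105
since m = R²·26 − 105²:  R² = (11025 + -10375) / 26 = 25
R = √25 = 5  ⇒  r_B = 5 − 3 = 2

rB=2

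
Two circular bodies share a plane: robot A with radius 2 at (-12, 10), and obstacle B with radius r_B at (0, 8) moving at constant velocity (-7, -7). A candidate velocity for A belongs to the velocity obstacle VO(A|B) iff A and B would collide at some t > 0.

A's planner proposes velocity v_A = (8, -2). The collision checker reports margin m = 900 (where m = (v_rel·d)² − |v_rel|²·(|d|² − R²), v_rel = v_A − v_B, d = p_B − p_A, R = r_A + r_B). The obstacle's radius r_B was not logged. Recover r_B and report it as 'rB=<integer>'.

m = 900
d = (12, -2);  v_rel = (15, 5),  |v_rel|² = 250
v_rel×d = (15)·(-2) − (5)·(12) = -90
since m = R²·250 − (-90)²:  R² = (8100 + 900) / 250 = 36
R = √36 = 6  ⇒  r_B = 6 − 2 = 4

rB=4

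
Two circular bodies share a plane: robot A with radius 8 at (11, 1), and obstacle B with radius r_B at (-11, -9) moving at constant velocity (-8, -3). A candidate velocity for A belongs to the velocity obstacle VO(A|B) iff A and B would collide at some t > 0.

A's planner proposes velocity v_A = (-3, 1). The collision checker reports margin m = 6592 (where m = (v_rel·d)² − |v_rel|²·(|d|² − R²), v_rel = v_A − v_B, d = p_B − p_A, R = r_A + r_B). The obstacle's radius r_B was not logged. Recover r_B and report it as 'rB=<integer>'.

m = 6592
d = (-22, -10);  v_rel = (5, 4),  |v_rel|² = 41
v_rel×d = (5)·(-10) − (4)·(-22) = 38
since m = R²·41 − 38²:  R² = (1444 + 6592) / 41 = 196
R = √196 = 14  ⇒  r_B = 14 − 8 = 6

rB=6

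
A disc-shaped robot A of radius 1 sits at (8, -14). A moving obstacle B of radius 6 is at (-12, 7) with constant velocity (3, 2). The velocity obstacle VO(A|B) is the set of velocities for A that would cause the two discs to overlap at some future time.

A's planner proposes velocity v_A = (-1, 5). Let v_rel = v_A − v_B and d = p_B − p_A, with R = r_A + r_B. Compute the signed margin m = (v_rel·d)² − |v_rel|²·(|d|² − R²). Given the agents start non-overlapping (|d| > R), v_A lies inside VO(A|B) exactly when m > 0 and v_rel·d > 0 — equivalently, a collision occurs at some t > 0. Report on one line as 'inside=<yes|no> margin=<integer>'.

d = (-20, 21),  |d|² = 841;  R = 1+6 = 7,  c = 841−7² = 792
v_rel = (-4, 3),  |v_rel|² = 25;  v_rel·d = (-4)·(-20) + (3)·(21) = 143
25·t² − 286·t + 792 = 0  ⇒  m = 143² − 25·792 = 649
m = 649 > 0,  v_rel·d = 143 > 0  ⇒  inside

inside=yes margin=649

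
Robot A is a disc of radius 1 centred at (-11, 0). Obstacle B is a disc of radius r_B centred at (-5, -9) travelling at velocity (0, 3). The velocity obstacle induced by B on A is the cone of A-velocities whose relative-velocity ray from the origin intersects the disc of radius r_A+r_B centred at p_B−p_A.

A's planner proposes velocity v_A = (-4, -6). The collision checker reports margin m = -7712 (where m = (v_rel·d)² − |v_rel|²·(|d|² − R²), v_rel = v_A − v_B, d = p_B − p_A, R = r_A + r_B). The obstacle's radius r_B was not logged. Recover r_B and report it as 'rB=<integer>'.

m = -7712
d = (6, -9);  v_rel = (-4, -9),  |v_rel|² = 97
v_rel×d = (-4)·(-9) − (-9)·(6) = 90
since m = R²·97 − 90²:  R² = (8100 + -7712) / 97 = 4
R = √4 = 2  ⇒  r_B = 2 − 1 = 1

rB=1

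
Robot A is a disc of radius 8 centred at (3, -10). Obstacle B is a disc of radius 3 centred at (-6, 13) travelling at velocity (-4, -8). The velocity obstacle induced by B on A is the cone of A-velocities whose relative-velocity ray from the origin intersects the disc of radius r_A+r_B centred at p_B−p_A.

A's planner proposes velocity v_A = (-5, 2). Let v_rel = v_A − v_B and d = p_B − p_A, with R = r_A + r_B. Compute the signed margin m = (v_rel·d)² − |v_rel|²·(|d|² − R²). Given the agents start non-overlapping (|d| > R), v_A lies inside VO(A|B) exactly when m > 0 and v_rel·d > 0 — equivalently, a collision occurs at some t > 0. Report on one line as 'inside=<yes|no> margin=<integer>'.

d = (-9, 23),  |d|² = 610;  R = 8+3 = 11,  c = 610−11² = 489
v_rel = (-1, 10),  |v_rel|² = 101;  v_rel·d = (-1)·(-9) + (10)·(23) = 239
101·t² − 478·t + 489 = 0  ⇒  m = 239² − 101·489 = 7732
m = 7732 > 0,  v_rel·d = 239 > 0  ⇒  inside

inside=yes margin=7732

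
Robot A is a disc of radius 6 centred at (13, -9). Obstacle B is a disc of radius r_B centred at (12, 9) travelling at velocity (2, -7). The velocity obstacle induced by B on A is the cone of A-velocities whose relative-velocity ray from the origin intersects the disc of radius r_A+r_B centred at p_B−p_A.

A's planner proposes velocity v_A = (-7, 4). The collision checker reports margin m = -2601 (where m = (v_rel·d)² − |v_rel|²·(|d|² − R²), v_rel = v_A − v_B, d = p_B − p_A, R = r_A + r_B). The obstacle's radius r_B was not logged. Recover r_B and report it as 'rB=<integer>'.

m = -2601
d = (-1, 18);  v_rel = (-9, 11),  |v_rel|² = 202
v_rel×d = (-9)·(18) − (11)·(-1) = -151
since m = R²·202 − (-151)²:  R² = (22801 + -2601) / 202 = 100
R = √100 = 10  ⇒  r_B = 10 − 6 = 4

rB=4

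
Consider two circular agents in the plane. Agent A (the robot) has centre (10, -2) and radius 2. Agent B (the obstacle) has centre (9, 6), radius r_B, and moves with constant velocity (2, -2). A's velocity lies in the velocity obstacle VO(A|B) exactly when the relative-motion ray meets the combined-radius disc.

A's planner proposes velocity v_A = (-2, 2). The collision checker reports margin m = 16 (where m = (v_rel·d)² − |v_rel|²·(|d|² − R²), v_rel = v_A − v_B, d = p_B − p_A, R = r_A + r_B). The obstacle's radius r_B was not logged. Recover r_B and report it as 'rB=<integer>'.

m = 16
d = (-1, 8);  v_rel = (-4, 4),  |v_rel|² = 32
v_rel×d = (-4)·(8) − (4)·(-1) = -28
since m = R²·32 − (-28)²:  R² = (784 + 16) / 32 = 25
R = √25 = 5  ⇒  r_B = 5 − 2 = 3

rB=3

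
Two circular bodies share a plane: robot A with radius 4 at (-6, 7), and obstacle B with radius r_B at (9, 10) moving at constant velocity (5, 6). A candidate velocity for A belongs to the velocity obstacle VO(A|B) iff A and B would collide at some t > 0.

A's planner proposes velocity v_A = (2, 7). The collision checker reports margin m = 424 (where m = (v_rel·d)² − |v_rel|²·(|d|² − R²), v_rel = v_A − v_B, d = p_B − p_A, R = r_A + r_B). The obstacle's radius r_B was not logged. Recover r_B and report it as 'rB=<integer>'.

m = 424
d = (15, 3);  v_rel = (-3, 1),  |v_rel|² = 10
v_rel×d = (-3)·(3) − (1)·(15) = -24
since m = R²·10 − (-24)²:  R² = (576 + 424) / 10 = 100
R = √100 = 10  ⇒  r_B = 10 − 4 = 6

rB=6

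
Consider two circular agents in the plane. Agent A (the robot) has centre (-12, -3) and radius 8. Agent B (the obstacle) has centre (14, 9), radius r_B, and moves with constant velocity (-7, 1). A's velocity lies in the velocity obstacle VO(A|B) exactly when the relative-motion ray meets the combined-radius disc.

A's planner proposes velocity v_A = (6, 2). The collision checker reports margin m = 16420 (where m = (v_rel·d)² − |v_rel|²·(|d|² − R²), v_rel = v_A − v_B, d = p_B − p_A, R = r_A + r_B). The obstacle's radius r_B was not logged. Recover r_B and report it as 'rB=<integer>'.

m = 16420
d = (26, 12);  v_rel = (13, 1),  |v_rel|² = 170
v_rel×d = (13)·(12) − (1)·(26) = 130
since m = R²·170 − 130²:  R² = (16900 + 16420) / 170 = 196
R = √196 = 14  ⇒  r_B = 14 − 8 = 6

rB=6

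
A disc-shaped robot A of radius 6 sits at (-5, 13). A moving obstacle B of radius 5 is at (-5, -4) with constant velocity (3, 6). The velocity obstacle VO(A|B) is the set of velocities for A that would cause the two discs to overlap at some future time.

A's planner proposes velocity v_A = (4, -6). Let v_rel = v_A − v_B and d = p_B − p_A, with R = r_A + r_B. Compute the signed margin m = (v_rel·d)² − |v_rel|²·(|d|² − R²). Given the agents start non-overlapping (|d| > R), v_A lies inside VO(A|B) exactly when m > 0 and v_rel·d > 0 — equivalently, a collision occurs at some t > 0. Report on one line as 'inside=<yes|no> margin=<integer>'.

d = (0, -17),  |d|² = 289;  R = 6+5 = 11,  c = 289−11² = 168
v_rel = (1, -12),  |v_rel|² = 145;  v_rel·d = (1)·(0) + (-12)·(-17) = 204
145·t² − 408·t + 168 = 0  ⇒  m = 204² − 145·168 = 17256
m = 17256 > 0,  v_rel·d = 204 > 0  ⇒  inside

inside=yes margin=17256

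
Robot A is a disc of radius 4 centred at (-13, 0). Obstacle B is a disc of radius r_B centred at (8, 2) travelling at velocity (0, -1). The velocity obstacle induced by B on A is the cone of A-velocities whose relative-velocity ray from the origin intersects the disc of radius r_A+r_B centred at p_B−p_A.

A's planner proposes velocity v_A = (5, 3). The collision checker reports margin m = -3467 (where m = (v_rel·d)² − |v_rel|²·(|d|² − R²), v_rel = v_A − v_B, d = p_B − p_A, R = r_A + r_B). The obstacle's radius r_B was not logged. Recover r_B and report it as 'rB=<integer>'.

m = -3467
d = (21, 2);  v_rel = (5, 4),  |v_rel|² = 41
v_rel×d = (5)·(2) − (4)·(21) = -74
since m = R²·41 − (-74)²:  R² = (5476 + -3467) / 41 = 49
R = √49 = 7  ⇒  r_B = 7 − 4 = 3

rB=3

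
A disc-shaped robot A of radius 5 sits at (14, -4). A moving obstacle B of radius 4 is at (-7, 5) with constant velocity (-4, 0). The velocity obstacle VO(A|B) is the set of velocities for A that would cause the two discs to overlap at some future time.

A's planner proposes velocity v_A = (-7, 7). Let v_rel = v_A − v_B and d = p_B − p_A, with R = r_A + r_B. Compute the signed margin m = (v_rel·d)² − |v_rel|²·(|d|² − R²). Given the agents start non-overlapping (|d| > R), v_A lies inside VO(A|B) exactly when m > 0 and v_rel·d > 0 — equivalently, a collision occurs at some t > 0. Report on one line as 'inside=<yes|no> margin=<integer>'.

d = (-21, 9),  |d|² = 522;  R = 5+4 = 9,  c = 522−9² = 441
v_rel = (-3, 7),  |v_rel|² = 58;  v_rel·d = (-3)·(-21) + (7)·(9) = 126
58·t² − 252·t + 441 = 0  ⇒  m = 126² − 58·441 = -9702
m = -9702 < 0,  v_rel·d = 126 > 0  ⇒  outside

inside=no margin=-9702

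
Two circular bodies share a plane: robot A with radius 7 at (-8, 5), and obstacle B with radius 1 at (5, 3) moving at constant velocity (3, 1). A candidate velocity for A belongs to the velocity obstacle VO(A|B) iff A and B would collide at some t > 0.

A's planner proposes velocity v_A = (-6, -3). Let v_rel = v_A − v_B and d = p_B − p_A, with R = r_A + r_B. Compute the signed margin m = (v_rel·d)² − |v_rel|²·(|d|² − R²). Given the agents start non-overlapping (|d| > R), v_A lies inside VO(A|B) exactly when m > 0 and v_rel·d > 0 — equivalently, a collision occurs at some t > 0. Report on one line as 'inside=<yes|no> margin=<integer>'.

d = (13, -2),  |d|² = 173;  R = 7+1 = 8,  c = 173−8² = 109
v_rel = (-9, -4),  |v_rel|² = 97;  v_rel·d = (-9)·(13) + (-4)·(-2) = -109
97·t² + 218·t + 109 = 0  ⇒  m = (-109)² − 97·109 = 1308
m = 1308 > 0,  v_rel·d = -109 < 0  ⇒  outside

inside=no margin=1308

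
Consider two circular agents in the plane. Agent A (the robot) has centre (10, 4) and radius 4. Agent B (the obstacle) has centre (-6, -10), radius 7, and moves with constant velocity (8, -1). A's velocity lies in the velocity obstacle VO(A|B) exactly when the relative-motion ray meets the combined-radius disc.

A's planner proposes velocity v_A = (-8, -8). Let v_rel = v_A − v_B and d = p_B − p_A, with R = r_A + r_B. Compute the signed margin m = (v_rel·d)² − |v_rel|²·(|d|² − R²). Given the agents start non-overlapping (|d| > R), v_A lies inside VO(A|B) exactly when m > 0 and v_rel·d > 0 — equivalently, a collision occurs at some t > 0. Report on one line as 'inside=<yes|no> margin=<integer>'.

d = (-16, -14),  |d|² = 452;  R = 4+7 = 11,  c = 452−11² = 331
v_rel = (-16, -7),  |v_rel|² = 305;  v_rel·d = (-16)·(-16) + (-7)·(-14) = 354
305·t² − 708·t + 331 = 0  ⇒  m = 354² − 305·331 = 24361
m = 24361 > 0,  v_rel·d = 354 > 0  ⇒  inside

inside=yes margin=24361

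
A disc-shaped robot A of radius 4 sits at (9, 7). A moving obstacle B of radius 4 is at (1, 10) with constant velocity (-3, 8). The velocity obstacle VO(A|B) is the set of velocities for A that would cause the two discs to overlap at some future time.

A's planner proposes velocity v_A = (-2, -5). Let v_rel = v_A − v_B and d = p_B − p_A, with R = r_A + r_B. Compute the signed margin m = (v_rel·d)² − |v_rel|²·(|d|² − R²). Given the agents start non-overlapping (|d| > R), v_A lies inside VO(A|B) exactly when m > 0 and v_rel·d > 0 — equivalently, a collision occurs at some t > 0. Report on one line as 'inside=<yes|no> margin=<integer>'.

d = (-8, 3),  |d|² = 73;  R = 4+4 = 8,  c = 73−8² = 9
v_rel = (1, -13),  |v_rel|² = 170;  v_rel·d = (1)·(-8) + (-13)·(3) = -47
170·t² + 94·t + 9 = 0  ⇒  m = (-47)² − 170·9 = 679
m = 679 > 0,  v_rel·d = -47 < 0  ⇒  outside

inside=no margin=679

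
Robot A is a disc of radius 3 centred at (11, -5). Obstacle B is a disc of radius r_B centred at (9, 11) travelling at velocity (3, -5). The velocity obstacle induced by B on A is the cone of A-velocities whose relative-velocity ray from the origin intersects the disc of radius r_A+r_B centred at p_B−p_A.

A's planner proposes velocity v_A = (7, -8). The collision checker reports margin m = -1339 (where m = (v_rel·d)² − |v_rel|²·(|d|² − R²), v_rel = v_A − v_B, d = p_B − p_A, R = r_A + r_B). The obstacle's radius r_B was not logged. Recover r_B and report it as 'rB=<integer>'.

m = -1339
d = (-2, 16);  v_rel = (4, -3),  |v_rel|² = 25
v_rel×d = (4)·(16) − (-3)·(-2) = 58
since m = R²·25 − 58²:  R² = (3364 + -1339) / 25 = 81
R = √81 = 9  ⇒  r_B = 9 − 3 = 6

rB=6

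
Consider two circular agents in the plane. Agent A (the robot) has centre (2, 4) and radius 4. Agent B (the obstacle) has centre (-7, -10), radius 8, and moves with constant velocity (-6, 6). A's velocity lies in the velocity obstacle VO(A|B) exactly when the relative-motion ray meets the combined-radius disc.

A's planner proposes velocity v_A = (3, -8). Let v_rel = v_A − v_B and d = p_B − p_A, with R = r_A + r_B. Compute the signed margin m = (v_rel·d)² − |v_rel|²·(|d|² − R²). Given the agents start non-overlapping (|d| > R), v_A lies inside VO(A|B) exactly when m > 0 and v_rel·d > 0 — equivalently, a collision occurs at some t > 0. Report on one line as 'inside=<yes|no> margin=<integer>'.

d = (-9, -14),  |d|² = 277;  R = 4+8 = 12,  c = 277−12² = 133
v_rel = (9, -14),  |v_rel|² = 277;  v_rel·d = (9)·(-9) + (-14)·(-14) = 115
277·t² − 230·t + 133 = 0  ⇒  m = 115² − 277·133 = -23616
m = -23616 < 0,  v_rel·d = 115 > 0  ⇒  outside

inside=no margin=-23616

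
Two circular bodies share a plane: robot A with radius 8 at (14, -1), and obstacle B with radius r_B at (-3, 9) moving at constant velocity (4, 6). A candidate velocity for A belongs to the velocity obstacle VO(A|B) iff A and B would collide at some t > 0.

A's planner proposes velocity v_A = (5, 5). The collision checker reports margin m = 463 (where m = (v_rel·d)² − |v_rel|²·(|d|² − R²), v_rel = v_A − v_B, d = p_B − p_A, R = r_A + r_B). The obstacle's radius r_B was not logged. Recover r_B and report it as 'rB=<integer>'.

m = 463
d = (-17, 10);  v_rel = (1, -1),  |v_rel|² = 2
v_rel×d = (1)·(10) − (-1)·(-17) = -7
since m = R²·2 − (-7)²:  R² = (49 + 463) / 2 = 256
R = √256 = 16  ⇒  r_B = 16 − 8 = 8

rB=8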